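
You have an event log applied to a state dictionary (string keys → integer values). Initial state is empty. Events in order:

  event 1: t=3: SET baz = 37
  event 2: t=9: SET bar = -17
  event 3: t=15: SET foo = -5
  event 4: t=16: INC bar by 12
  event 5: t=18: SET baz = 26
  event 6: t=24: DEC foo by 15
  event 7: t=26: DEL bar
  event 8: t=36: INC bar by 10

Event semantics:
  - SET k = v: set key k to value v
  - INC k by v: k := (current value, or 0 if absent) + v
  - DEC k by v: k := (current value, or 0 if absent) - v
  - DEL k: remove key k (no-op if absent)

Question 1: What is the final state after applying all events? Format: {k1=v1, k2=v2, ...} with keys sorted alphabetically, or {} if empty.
Answer: {bar=10, baz=26, foo=-20}

Derivation:
  after event 1 (t=3: SET baz = 37): {baz=37}
  after event 2 (t=9: SET bar = -17): {bar=-17, baz=37}
  after event 3 (t=15: SET foo = -5): {bar=-17, baz=37, foo=-5}
  after event 4 (t=16: INC bar by 12): {bar=-5, baz=37, foo=-5}
  after event 5 (t=18: SET baz = 26): {bar=-5, baz=26, foo=-5}
  after event 6 (t=24: DEC foo by 15): {bar=-5, baz=26, foo=-20}
  after event 7 (t=26: DEL bar): {baz=26, foo=-20}
  after event 8 (t=36: INC bar by 10): {bar=10, baz=26, foo=-20}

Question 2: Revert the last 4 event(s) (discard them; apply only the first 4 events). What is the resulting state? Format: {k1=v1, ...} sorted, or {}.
Answer: {bar=-5, baz=37, foo=-5}

Derivation:
Keep first 4 events (discard last 4):
  after event 1 (t=3: SET baz = 37): {baz=37}
  after event 2 (t=9: SET bar = -17): {bar=-17, baz=37}
  after event 3 (t=15: SET foo = -5): {bar=-17, baz=37, foo=-5}
  after event 4 (t=16: INC bar by 12): {bar=-5, baz=37, foo=-5}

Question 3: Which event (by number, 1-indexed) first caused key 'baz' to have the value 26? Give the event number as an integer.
Answer: 5

Derivation:
Looking for first event where baz becomes 26:
  event 1: baz = 37
  event 2: baz = 37
  event 3: baz = 37
  event 4: baz = 37
  event 5: baz 37 -> 26  <-- first match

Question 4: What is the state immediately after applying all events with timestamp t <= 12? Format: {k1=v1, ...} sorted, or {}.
Apply events with t <= 12 (2 events):
  after event 1 (t=3: SET baz = 37): {baz=37}
  after event 2 (t=9: SET bar = -17): {bar=-17, baz=37}

Answer: {bar=-17, baz=37}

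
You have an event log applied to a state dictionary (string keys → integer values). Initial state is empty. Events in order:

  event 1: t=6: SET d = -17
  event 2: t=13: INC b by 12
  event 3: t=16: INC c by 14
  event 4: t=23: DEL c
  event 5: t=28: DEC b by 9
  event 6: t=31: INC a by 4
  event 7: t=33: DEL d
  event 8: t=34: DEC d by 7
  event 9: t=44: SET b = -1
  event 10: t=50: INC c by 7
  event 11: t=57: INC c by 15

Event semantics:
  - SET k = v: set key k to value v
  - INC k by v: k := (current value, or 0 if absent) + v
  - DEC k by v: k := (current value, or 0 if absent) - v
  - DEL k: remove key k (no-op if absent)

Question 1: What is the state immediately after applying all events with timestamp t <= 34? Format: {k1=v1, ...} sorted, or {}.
Apply events with t <= 34 (8 events):
  after event 1 (t=6: SET d = -17): {d=-17}
  after event 2 (t=13: INC b by 12): {b=12, d=-17}
  after event 3 (t=16: INC c by 14): {b=12, c=14, d=-17}
  after event 4 (t=23: DEL c): {b=12, d=-17}
  after event 5 (t=28: DEC b by 9): {b=3, d=-17}
  after event 6 (t=31: INC a by 4): {a=4, b=3, d=-17}
  after event 7 (t=33: DEL d): {a=4, b=3}
  after event 8 (t=34: DEC d by 7): {a=4, b=3, d=-7}

Answer: {a=4, b=3, d=-7}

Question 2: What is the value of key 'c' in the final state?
Answer: 22

Derivation:
Track key 'c' through all 11 events:
  event 1 (t=6: SET d = -17): c unchanged
  event 2 (t=13: INC b by 12): c unchanged
  event 3 (t=16: INC c by 14): c (absent) -> 14
  event 4 (t=23: DEL c): c 14 -> (absent)
  event 5 (t=28: DEC b by 9): c unchanged
  event 6 (t=31: INC a by 4): c unchanged
  event 7 (t=33: DEL d): c unchanged
  event 8 (t=34: DEC d by 7): c unchanged
  event 9 (t=44: SET b = -1): c unchanged
  event 10 (t=50: INC c by 7): c (absent) -> 7
  event 11 (t=57: INC c by 15): c 7 -> 22
Final: c = 22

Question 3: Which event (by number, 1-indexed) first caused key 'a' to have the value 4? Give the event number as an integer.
Answer: 6

Derivation:
Looking for first event where a becomes 4:
  event 6: a (absent) -> 4  <-- first match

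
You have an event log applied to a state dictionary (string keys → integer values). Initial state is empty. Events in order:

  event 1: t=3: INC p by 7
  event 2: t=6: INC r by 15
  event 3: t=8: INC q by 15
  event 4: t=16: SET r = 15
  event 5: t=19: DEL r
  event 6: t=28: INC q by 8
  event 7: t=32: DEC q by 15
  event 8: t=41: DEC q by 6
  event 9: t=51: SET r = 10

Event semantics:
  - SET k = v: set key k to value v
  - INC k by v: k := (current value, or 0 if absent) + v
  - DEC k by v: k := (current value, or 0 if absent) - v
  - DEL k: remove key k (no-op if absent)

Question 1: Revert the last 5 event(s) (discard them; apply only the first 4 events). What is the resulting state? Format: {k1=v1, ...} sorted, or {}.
Keep first 4 events (discard last 5):
  after event 1 (t=3: INC p by 7): {p=7}
  after event 2 (t=6: INC r by 15): {p=7, r=15}
  after event 3 (t=8: INC q by 15): {p=7, q=15, r=15}
  after event 4 (t=16: SET r = 15): {p=7, q=15, r=15}

Answer: {p=7, q=15, r=15}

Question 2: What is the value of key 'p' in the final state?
Answer: 7

Derivation:
Track key 'p' through all 9 events:
  event 1 (t=3: INC p by 7): p (absent) -> 7
  event 2 (t=6: INC r by 15): p unchanged
  event 3 (t=8: INC q by 15): p unchanged
  event 4 (t=16: SET r = 15): p unchanged
  event 5 (t=19: DEL r): p unchanged
  event 6 (t=28: INC q by 8): p unchanged
  event 7 (t=32: DEC q by 15): p unchanged
  event 8 (t=41: DEC q by 6): p unchanged
  event 9 (t=51: SET r = 10): p unchanged
Final: p = 7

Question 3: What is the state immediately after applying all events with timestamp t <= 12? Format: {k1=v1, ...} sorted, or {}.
Apply events with t <= 12 (3 events):
  after event 1 (t=3: INC p by 7): {p=7}
  after event 2 (t=6: INC r by 15): {p=7, r=15}
  after event 3 (t=8: INC q by 15): {p=7, q=15, r=15}

Answer: {p=7, q=15, r=15}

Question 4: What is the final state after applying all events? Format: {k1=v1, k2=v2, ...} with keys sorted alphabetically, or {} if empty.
Answer: {p=7, q=2, r=10}

Derivation:
  after event 1 (t=3: INC p by 7): {p=7}
  after event 2 (t=6: INC r by 15): {p=7, r=15}
  after event 3 (t=8: INC q by 15): {p=7, q=15, r=15}
  after event 4 (t=16: SET r = 15): {p=7, q=15, r=15}
  after event 5 (t=19: DEL r): {p=7, q=15}
  after event 6 (t=28: INC q by 8): {p=7, q=23}
  after event 7 (t=32: DEC q by 15): {p=7, q=8}
  after event 8 (t=41: DEC q by 6): {p=7, q=2}
  after event 9 (t=51: SET r = 10): {p=7, q=2, r=10}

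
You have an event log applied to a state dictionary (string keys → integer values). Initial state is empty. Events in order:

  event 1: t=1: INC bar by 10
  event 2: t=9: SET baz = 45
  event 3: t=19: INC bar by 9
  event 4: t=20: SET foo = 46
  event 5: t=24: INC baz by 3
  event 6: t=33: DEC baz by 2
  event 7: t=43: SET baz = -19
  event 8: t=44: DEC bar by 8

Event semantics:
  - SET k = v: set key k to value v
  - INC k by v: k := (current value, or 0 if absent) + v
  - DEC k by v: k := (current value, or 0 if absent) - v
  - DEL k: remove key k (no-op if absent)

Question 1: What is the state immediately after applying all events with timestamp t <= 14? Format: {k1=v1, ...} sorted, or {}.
Answer: {bar=10, baz=45}

Derivation:
Apply events with t <= 14 (2 events):
  after event 1 (t=1: INC bar by 10): {bar=10}
  after event 2 (t=9: SET baz = 45): {bar=10, baz=45}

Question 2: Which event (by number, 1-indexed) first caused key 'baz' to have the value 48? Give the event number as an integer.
Answer: 5

Derivation:
Looking for first event where baz becomes 48:
  event 2: baz = 45
  event 3: baz = 45
  event 4: baz = 45
  event 5: baz 45 -> 48  <-- first match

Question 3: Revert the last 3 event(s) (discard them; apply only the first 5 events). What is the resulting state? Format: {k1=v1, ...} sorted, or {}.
Answer: {bar=19, baz=48, foo=46}

Derivation:
Keep first 5 events (discard last 3):
  after event 1 (t=1: INC bar by 10): {bar=10}
  after event 2 (t=9: SET baz = 45): {bar=10, baz=45}
  after event 3 (t=19: INC bar by 9): {bar=19, baz=45}
  after event 4 (t=20: SET foo = 46): {bar=19, baz=45, foo=46}
  after event 5 (t=24: INC baz by 3): {bar=19, baz=48, foo=46}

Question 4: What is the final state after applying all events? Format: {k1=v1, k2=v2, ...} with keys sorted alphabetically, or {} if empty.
  after event 1 (t=1: INC bar by 10): {bar=10}
  after event 2 (t=9: SET baz = 45): {bar=10, baz=45}
  after event 3 (t=19: INC bar by 9): {bar=19, baz=45}
  after event 4 (t=20: SET foo = 46): {bar=19, baz=45, foo=46}
  after event 5 (t=24: INC baz by 3): {bar=19, baz=48, foo=46}
  after event 6 (t=33: DEC baz by 2): {bar=19, baz=46, foo=46}
  after event 7 (t=43: SET baz = -19): {bar=19, baz=-19, foo=46}
  after event 8 (t=44: DEC bar by 8): {bar=11, baz=-19, foo=46}

Answer: {bar=11, baz=-19, foo=46}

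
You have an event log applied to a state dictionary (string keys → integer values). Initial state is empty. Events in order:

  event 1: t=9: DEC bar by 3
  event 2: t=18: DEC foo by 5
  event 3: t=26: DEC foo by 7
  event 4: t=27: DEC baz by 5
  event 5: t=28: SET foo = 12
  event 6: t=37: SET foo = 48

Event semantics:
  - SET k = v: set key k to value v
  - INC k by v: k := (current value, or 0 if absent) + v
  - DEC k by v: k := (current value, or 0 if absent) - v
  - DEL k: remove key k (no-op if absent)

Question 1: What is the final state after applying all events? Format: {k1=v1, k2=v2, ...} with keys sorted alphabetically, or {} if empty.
Answer: {bar=-3, baz=-5, foo=48}

Derivation:
  after event 1 (t=9: DEC bar by 3): {bar=-3}
  after event 2 (t=18: DEC foo by 5): {bar=-3, foo=-5}
  after event 3 (t=26: DEC foo by 7): {bar=-3, foo=-12}
  after event 4 (t=27: DEC baz by 5): {bar=-3, baz=-5, foo=-12}
  after event 5 (t=28: SET foo = 12): {bar=-3, baz=-5, foo=12}
  after event 6 (t=37: SET foo = 48): {bar=-3, baz=-5, foo=48}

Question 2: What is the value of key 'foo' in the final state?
Answer: 48

Derivation:
Track key 'foo' through all 6 events:
  event 1 (t=9: DEC bar by 3): foo unchanged
  event 2 (t=18: DEC foo by 5): foo (absent) -> -5
  event 3 (t=26: DEC foo by 7): foo -5 -> -12
  event 4 (t=27: DEC baz by 5): foo unchanged
  event 5 (t=28: SET foo = 12): foo -12 -> 12
  event 6 (t=37: SET foo = 48): foo 12 -> 48
Final: foo = 48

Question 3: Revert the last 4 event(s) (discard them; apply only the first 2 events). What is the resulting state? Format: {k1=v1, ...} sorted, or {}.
Answer: {bar=-3, foo=-5}

Derivation:
Keep first 2 events (discard last 4):
  after event 1 (t=9: DEC bar by 3): {bar=-3}
  after event 2 (t=18: DEC foo by 5): {bar=-3, foo=-5}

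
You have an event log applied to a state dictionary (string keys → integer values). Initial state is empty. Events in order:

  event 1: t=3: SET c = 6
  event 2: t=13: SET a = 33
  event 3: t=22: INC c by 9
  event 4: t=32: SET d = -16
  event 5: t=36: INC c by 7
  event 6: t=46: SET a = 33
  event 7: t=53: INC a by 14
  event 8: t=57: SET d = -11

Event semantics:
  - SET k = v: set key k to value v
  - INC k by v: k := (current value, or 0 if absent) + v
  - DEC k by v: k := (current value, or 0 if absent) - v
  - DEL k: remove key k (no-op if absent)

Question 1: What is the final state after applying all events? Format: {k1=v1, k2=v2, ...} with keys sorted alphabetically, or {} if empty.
Answer: {a=47, c=22, d=-11}

Derivation:
  after event 1 (t=3: SET c = 6): {c=6}
  after event 2 (t=13: SET a = 33): {a=33, c=6}
  after event 3 (t=22: INC c by 9): {a=33, c=15}
  after event 4 (t=32: SET d = -16): {a=33, c=15, d=-16}
  after event 5 (t=36: INC c by 7): {a=33, c=22, d=-16}
  after event 6 (t=46: SET a = 33): {a=33, c=22, d=-16}
  after event 7 (t=53: INC a by 14): {a=47, c=22, d=-16}
  after event 8 (t=57: SET d = -11): {a=47, c=22, d=-11}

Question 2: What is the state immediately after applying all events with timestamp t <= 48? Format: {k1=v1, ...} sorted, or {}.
Apply events with t <= 48 (6 events):
  after event 1 (t=3: SET c = 6): {c=6}
  after event 2 (t=13: SET a = 33): {a=33, c=6}
  after event 3 (t=22: INC c by 9): {a=33, c=15}
  after event 4 (t=32: SET d = -16): {a=33, c=15, d=-16}
  after event 5 (t=36: INC c by 7): {a=33, c=22, d=-16}
  after event 6 (t=46: SET a = 33): {a=33, c=22, d=-16}

Answer: {a=33, c=22, d=-16}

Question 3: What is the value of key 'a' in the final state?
Answer: 47

Derivation:
Track key 'a' through all 8 events:
  event 1 (t=3: SET c = 6): a unchanged
  event 2 (t=13: SET a = 33): a (absent) -> 33
  event 3 (t=22: INC c by 9): a unchanged
  event 4 (t=32: SET d = -16): a unchanged
  event 5 (t=36: INC c by 7): a unchanged
  event 6 (t=46: SET a = 33): a 33 -> 33
  event 7 (t=53: INC a by 14): a 33 -> 47
  event 8 (t=57: SET d = -11): a unchanged
Final: a = 47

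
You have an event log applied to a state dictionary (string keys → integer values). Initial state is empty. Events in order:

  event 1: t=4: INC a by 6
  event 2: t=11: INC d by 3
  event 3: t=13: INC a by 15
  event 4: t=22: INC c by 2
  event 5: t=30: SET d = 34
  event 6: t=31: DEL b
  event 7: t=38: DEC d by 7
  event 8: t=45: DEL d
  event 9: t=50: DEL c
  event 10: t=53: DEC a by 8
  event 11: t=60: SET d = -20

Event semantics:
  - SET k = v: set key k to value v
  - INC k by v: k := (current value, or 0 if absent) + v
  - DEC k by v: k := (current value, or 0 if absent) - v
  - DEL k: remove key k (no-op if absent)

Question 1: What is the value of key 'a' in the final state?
Answer: 13

Derivation:
Track key 'a' through all 11 events:
  event 1 (t=4: INC a by 6): a (absent) -> 6
  event 2 (t=11: INC d by 3): a unchanged
  event 3 (t=13: INC a by 15): a 6 -> 21
  event 4 (t=22: INC c by 2): a unchanged
  event 5 (t=30: SET d = 34): a unchanged
  event 6 (t=31: DEL b): a unchanged
  event 7 (t=38: DEC d by 7): a unchanged
  event 8 (t=45: DEL d): a unchanged
  event 9 (t=50: DEL c): a unchanged
  event 10 (t=53: DEC a by 8): a 21 -> 13
  event 11 (t=60: SET d = -20): a unchanged
Final: a = 13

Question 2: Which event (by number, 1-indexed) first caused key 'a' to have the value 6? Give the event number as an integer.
Looking for first event where a becomes 6:
  event 1: a (absent) -> 6  <-- first match

Answer: 1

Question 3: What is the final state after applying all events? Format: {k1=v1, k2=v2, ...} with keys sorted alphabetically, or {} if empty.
Answer: {a=13, d=-20}

Derivation:
  after event 1 (t=4: INC a by 6): {a=6}
  after event 2 (t=11: INC d by 3): {a=6, d=3}
  after event 3 (t=13: INC a by 15): {a=21, d=3}
  after event 4 (t=22: INC c by 2): {a=21, c=2, d=3}
  after event 5 (t=30: SET d = 34): {a=21, c=2, d=34}
  after event 6 (t=31: DEL b): {a=21, c=2, d=34}
  after event 7 (t=38: DEC d by 7): {a=21, c=2, d=27}
  after event 8 (t=45: DEL d): {a=21, c=2}
  after event 9 (t=50: DEL c): {a=21}
  after event 10 (t=53: DEC a by 8): {a=13}
  after event 11 (t=60: SET d = -20): {a=13, d=-20}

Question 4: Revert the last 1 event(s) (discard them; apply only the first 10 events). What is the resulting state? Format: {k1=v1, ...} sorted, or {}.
Answer: {a=13}

Derivation:
Keep first 10 events (discard last 1):
  after event 1 (t=4: INC a by 6): {a=6}
  after event 2 (t=11: INC d by 3): {a=6, d=3}
  after event 3 (t=13: INC a by 15): {a=21, d=3}
  after event 4 (t=22: INC c by 2): {a=21, c=2, d=3}
  after event 5 (t=30: SET d = 34): {a=21, c=2, d=34}
  after event 6 (t=31: DEL b): {a=21, c=2, d=34}
  after event 7 (t=38: DEC d by 7): {a=21, c=2, d=27}
  after event 8 (t=45: DEL d): {a=21, c=2}
  after event 9 (t=50: DEL c): {a=21}
  after event 10 (t=53: DEC a by 8): {a=13}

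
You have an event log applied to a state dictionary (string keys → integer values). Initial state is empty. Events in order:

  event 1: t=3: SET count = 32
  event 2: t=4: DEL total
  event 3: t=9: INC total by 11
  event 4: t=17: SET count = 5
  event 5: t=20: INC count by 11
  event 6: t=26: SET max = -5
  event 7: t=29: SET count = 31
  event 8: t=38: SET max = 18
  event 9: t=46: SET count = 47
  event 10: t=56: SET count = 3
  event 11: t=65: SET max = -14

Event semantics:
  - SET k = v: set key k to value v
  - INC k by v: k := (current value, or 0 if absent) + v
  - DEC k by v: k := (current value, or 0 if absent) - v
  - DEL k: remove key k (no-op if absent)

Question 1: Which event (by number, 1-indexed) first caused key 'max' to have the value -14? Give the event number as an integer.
Answer: 11

Derivation:
Looking for first event where max becomes -14:
  event 6: max = -5
  event 7: max = -5
  event 8: max = 18
  event 9: max = 18
  event 10: max = 18
  event 11: max 18 -> -14  <-- first match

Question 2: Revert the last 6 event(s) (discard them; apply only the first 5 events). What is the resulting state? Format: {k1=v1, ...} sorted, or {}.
Keep first 5 events (discard last 6):
  after event 1 (t=3: SET count = 32): {count=32}
  after event 2 (t=4: DEL total): {count=32}
  after event 3 (t=9: INC total by 11): {count=32, total=11}
  after event 4 (t=17: SET count = 5): {count=5, total=11}
  after event 5 (t=20: INC count by 11): {count=16, total=11}

Answer: {count=16, total=11}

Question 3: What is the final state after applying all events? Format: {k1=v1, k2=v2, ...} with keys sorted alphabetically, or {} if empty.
Answer: {count=3, max=-14, total=11}

Derivation:
  after event 1 (t=3: SET count = 32): {count=32}
  after event 2 (t=4: DEL total): {count=32}
  after event 3 (t=9: INC total by 11): {count=32, total=11}
  after event 4 (t=17: SET count = 5): {count=5, total=11}
  after event 5 (t=20: INC count by 11): {count=16, total=11}
  after event 6 (t=26: SET max = -5): {count=16, max=-5, total=11}
  after event 7 (t=29: SET count = 31): {count=31, max=-5, total=11}
  after event 8 (t=38: SET max = 18): {count=31, max=18, total=11}
  after event 9 (t=46: SET count = 47): {count=47, max=18, total=11}
  after event 10 (t=56: SET count = 3): {count=3, max=18, total=11}
  after event 11 (t=65: SET max = -14): {count=3, max=-14, total=11}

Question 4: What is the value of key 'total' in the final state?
Answer: 11

Derivation:
Track key 'total' through all 11 events:
  event 1 (t=3: SET count = 32): total unchanged
  event 2 (t=4: DEL total): total (absent) -> (absent)
  event 3 (t=9: INC total by 11): total (absent) -> 11
  event 4 (t=17: SET count = 5): total unchanged
  event 5 (t=20: INC count by 11): total unchanged
  event 6 (t=26: SET max = -5): total unchanged
  event 7 (t=29: SET count = 31): total unchanged
  event 8 (t=38: SET max = 18): total unchanged
  event 9 (t=46: SET count = 47): total unchanged
  event 10 (t=56: SET count = 3): total unchanged
  event 11 (t=65: SET max = -14): total unchanged
Final: total = 11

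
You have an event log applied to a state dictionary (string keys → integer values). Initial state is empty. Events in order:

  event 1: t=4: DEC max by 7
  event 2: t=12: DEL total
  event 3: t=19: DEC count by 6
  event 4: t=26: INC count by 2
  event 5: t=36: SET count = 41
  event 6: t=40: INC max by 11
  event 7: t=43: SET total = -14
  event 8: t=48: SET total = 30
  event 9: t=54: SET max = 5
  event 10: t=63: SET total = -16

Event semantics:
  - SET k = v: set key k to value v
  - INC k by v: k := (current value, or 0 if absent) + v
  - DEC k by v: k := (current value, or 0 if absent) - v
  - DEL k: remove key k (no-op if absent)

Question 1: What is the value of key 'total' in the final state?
Answer: -16

Derivation:
Track key 'total' through all 10 events:
  event 1 (t=4: DEC max by 7): total unchanged
  event 2 (t=12: DEL total): total (absent) -> (absent)
  event 3 (t=19: DEC count by 6): total unchanged
  event 4 (t=26: INC count by 2): total unchanged
  event 5 (t=36: SET count = 41): total unchanged
  event 6 (t=40: INC max by 11): total unchanged
  event 7 (t=43: SET total = -14): total (absent) -> -14
  event 8 (t=48: SET total = 30): total -14 -> 30
  event 9 (t=54: SET max = 5): total unchanged
  event 10 (t=63: SET total = -16): total 30 -> -16
Final: total = -16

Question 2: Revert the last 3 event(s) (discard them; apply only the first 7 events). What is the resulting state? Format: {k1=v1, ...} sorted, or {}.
Keep first 7 events (discard last 3):
  after event 1 (t=4: DEC max by 7): {max=-7}
  after event 2 (t=12: DEL total): {max=-7}
  after event 3 (t=19: DEC count by 6): {count=-6, max=-7}
  after event 4 (t=26: INC count by 2): {count=-4, max=-7}
  after event 5 (t=36: SET count = 41): {count=41, max=-7}
  after event 6 (t=40: INC max by 11): {count=41, max=4}
  after event 7 (t=43: SET total = -14): {count=41, max=4, total=-14}

Answer: {count=41, max=4, total=-14}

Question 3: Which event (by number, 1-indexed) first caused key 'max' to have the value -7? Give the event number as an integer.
Looking for first event where max becomes -7:
  event 1: max (absent) -> -7  <-- first match

Answer: 1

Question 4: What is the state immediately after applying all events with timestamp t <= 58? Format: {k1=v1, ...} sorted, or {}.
Answer: {count=41, max=5, total=30}

Derivation:
Apply events with t <= 58 (9 events):
  after event 1 (t=4: DEC max by 7): {max=-7}
  after event 2 (t=12: DEL total): {max=-7}
  after event 3 (t=19: DEC count by 6): {count=-6, max=-7}
  after event 4 (t=26: INC count by 2): {count=-4, max=-7}
  after event 5 (t=36: SET count = 41): {count=41, max=-7}
  after event 6 (t=40: INC max by 11): {count=41, max=4}
  after event 7 (t=43: SET total = -14): {count=41, max=4, total=-14}
  after event 8 (t=48: SET total = 30): {count=41, max=4, total=30}
  after event 9 (t=54: SET max = 5): {count=41, max=5, total=30}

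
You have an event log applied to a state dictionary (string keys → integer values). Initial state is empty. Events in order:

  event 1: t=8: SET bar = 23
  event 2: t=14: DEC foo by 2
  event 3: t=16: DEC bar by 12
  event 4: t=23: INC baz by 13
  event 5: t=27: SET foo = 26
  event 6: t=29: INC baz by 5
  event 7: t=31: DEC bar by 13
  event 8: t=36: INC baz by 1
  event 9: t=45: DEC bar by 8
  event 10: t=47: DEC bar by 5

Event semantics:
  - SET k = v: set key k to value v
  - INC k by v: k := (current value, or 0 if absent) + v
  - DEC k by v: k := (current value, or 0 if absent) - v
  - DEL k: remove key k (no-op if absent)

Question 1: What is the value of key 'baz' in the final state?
Answer: 19

Derivation:
Track key 'baz' through all 10 events:
  event 1 (t=8: SET bar = 23): baz unchanged
  event 2 (t=14: DEC foo by 2): baz unchanged
  event 3 (t=16: DEC bar by 12): baz unchanged
  event 4 (t=23: INC baz by 13): baz (absent) -> 13
  event 5 (t=27: SET foo = 26): baz unchanged
  event 6 (t=29: INC baz by 5): baz 13 -> 18
  event 7 (t=31: DEC bar by 13): baz unchanged
  event 8 (t=36: INC baz by 1): baz 18 -> 19
  event 9 (t=45: DEC bar by 8): baz unchanged
  event 10 (t=47: DEC bar by 5): baz unchanged
Final: baz = 19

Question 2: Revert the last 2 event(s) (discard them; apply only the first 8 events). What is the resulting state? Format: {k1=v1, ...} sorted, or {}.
Answer: {bar=-2, baz=19, foo=26}

Derivation:
Keep first 8 events (discard last 2):
  after event 1 (t=8: SET bar = 23): {bar=23}
  after event 2 (t=14: DEC foo by 2): {bar=23, foo=-2}
  after event 3 (t=16: DEC bar by 12): {bar=11, foo=-2}
  after event 4 (t=23: INC baz by 13): {bar=11, baz=13, foo=-2}
  after event 5 (t=27: SET foo = 26): {bar=11, baz=13, foo=26}
  after event 6 (t=29: INC baz by 5): {bar=11, baz=18, foo=26}
  after event 7 (t=31: DEC bar by 13): {bar=-2, baz=18, foo=26}
  after event 8 (t=36: INC baz by 1): {bar=-2, baz=19, foo=26}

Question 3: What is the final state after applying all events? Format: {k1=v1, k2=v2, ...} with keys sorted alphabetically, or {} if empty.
Answer: {bar=-15, baz=19, foo=26}

Derivation:
  after event 1 (t=8: SET bar = 23): {bar=23}
  after event 2 (t=14: DEC foo by 2): {bar=23, foo=-2}
  after event 3 (t=16: DEC bar by 12): {bar=11, foo=-2}
  after event 4 (t=23: INC baz by 13): {bar=11, baz=13, foo=-2}
  after event 5 (t=27: SET foo = 26): {bar=11, baz=13, foo=26}
  after event 6 (t=29: INC baz by 5): {bar=11, baz=18, foo=26}
  after event 7 (t=31: DEC bar by 13): {bar=-2, baz=18, foo=26}
  after event 8 (t=36: INC baz by 1): {bar=-2, baz=19, foo=26}
  after event 9 (t=45: DEC bar by 8): {bar=-10, baz=19, foo=26}
  after event 10 (t=47: DEC bar by 5): {bar=-15, baz=19, foo=26}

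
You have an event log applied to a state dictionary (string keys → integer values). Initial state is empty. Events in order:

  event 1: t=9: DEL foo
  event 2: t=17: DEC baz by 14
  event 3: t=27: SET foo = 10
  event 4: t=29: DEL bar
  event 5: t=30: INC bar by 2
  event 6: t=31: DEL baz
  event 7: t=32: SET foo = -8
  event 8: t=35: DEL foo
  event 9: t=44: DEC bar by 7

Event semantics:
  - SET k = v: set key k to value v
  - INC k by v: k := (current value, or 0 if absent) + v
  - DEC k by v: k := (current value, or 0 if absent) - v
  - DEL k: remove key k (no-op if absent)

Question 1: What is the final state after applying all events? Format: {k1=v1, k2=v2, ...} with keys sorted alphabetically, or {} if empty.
  after event 1 (t=9: DEL foo): {}
  after event 2 (t=17: DEC baz by 14): {baz=-14}
  after event 3 (t=27: SET foo = 10): {baz=-14, foo=10}
  after event 4 (t=29: DEL bar): {baz=-14, foo=10}
  after event 5 (t=30: INC bar by 2): {bar=2, baz=-14, foo=10}
  after event 6 (t=31: DEL baz): {bar=2, foo=10}
  after event 7 (t=32: SET foo = -8): {bar=2, foo=-8}
  after event 8 (t=35: DEL foo): {bar=2}
  after event 9 (t=44: DEC bar by 7): {bar=-5}

Answer: {bar=-5}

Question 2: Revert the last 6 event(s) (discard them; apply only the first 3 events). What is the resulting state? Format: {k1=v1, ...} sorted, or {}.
Answer: {baz=-14, foo=10}

Derivation:
Keep first 3 events (discard last 6):
  after event 1 (t=9: DEL foo): {}
  after event 2 (t=17: DEC baz by 14): {baz=-14}
  after event 3 (t=27: SET foo = 10): {baz=-14, foo=10}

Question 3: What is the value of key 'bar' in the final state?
Answer: -5

Derivation:
Track key 'bar' through all 9 events:
  event 1 (t=9: DEL foo): bar unchanged
  event 2 (t=17: DEC baz by 14): bar unchanged
  event 3 (t=27: SET foo = 10): bar unchanged
  event 4 (t=29: DEL bar): bar (absent) -> (absent)
  event 5 (t=30: INC bar by 2): bar (absent) -> 2
  event 6 (t=31: DEL baz): bar unchanged
  event 7 (t=32: SET foo = -8): bar unchanged
  event 8 (t=35: DEL foo): bar unchanged
  event 9 (t=44: DEC bar by 7): bar 2 -> -5
Final: bar = -5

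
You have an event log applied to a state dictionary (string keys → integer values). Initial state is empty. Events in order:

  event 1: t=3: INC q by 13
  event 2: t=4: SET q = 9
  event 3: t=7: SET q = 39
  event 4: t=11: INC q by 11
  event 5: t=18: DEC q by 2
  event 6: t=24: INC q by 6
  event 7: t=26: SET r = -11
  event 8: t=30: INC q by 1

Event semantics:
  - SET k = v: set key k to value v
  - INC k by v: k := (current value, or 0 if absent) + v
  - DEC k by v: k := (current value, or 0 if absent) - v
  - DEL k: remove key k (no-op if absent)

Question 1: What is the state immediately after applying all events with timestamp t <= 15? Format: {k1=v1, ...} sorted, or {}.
Answer: {q=50}

Derivation:
Apply events with t <= 15 (4 events):
  after event 1 (t=3: INC q by 13): {q=13}
  after event 2 (t=4: SET q = 9): {q=9}
  after event 3 (t=7: SET q = 39): {q=39}
  after event 4 (t=11: INC q by 11): {q=50}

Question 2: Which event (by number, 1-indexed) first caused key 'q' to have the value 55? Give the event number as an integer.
Looking for first event where q becomes 55:
  event 1: q = 13
  event 2: q = 9
  event 3: q = 39
  event 4: q = 50
  event 5: q = 48
  event 6: q = 54
  event 7: q = 54
  event 8: q 54 -> 55  <-- first match

Answer: 8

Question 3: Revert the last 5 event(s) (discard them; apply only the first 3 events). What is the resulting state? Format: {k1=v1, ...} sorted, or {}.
Keep first 3 events (discard last 5):
  after event 1 (t=3: INC q by 13): {q=13}
  after event 2 (t=4: SET q = 9): {q=9}
  after event 3 (t=7: SET q = 39): {q=39}

Answer: {q=39}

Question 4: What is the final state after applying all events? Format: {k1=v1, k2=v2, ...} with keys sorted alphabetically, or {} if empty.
  after event 1 (t=3: INC q by 13): {q=13}
  after event 2 (t=4: SET q = 9): {q=9}
  after event 3 (t=7: SET q = 39): {q=39}
  after event 4 (t=11: INC q by 11): {q=50}
  after event 5 (t=18: DEC q by 2): {q=48}
  after event 6 (t=24: INC q by 6): {q=54}
  after event 7 (t=26: SET r = -11): {q=54, r=-11}
  after event 8 (t=30: INC q by 1): {q=55, r=-11}

Answer: {q=55, r=-11}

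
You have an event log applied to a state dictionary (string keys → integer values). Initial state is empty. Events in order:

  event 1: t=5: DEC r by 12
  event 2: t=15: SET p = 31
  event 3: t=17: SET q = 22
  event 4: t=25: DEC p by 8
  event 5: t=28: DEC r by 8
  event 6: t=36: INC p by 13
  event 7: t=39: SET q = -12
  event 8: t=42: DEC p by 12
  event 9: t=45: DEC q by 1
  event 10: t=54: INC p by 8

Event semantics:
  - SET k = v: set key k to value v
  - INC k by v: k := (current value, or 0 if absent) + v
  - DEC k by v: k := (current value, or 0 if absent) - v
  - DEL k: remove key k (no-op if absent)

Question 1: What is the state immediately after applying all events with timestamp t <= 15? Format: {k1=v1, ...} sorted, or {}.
Apply events with t <= 15 (2 events):
  after event 1 (t=5: DEC r by 12): {r=-12}
  after event 2 (t=15: SET p = 31): {p=31, r=-12}

Answer: {p=31, r=-12}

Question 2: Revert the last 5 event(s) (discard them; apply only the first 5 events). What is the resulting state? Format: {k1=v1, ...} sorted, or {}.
Keep first 5 events (discard last 5):
  after event 1 (t=5: DEC r by 12): {r=-12}
  after event 2 (t=15: SET p = 31): {p=31, r=-12}
  after event 3 (t=17: SET q = 22): {p=31, q=22, r=-12}
  after event 4 (t=25: DEC p by 8): {p=23, q=22, r=-12}
  after event 5 (t=28: DEC r by 8): {p=23, q=22, r=-20}

Answer: {p=23, q=22, r=-20}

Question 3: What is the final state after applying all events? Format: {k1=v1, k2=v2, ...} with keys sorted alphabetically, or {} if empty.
Answer: {p=32, q=-13, r=-20}

Derivation:
  after event 1 (t=5: DEC r by 12): {r=-12}
  after event 2 (t=15: SET p = 31): {p=31, r=-12}
  after event 3 (t=17: SET q = 22): {p=31, q=22, r=-12}
  after event 4 (t=25: DEC p by 8): {p=23, q=22, r=-12}
  after event 5 (t=28: DEC r by 8): {p=23, q=22, r=-20}
  after event 6 (t=36: INC p by 13): {p=36, q=22, r=-20}
  after event 7 (t=39: SET q = -12): {p=36, q=-12, r=-20}
  after event 8 (t=42: DEC p by 12): {p=24, q=-12, r=-20}
  after event 9 (t=45: DEC q by 1): {p=24, q=-13, r=-20}
  after event 10 (t=54: INC p by 8): {p=32, q=-13, r=-20}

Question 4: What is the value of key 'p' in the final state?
Answer: 32

Derivation:
Track key 'p' through all 10 events:
  event 1 (t=5: DEC r by 12): p unchanged
  event 2 (t=15: SET p = 31): p (absent) -> 31
  event 3 (t=17: SET q = 22): p unchanged
  event 4 (t=25: DEC p by 8): p 31 -> 23
  event 5 (t=28: DEC r by 8): p unchanged
  event 6 (t=36: INC p by 13): p 23 -> 36
  event 7 (t=39: SET q = -12): p unchanged
  event 8 (t=42: DEC p by 12): p 36 -> 24
  event 9 (t=45: DEC q by 1): p unchanged
  event 10 (t=54: INC p by 8): p 24 -> 32
Final: p = 32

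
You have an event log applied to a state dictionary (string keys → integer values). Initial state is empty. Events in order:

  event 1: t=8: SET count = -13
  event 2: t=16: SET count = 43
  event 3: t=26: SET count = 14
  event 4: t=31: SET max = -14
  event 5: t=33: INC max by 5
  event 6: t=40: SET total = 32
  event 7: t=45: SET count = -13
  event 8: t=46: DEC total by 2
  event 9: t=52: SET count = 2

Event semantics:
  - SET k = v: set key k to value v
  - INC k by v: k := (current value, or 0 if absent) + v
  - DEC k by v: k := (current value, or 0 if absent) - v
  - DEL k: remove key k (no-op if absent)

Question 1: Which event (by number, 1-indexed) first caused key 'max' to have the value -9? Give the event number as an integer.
Looking for first event where max becomes -9:
  event 4: max = -14
  event 5: max -14 -> -9  <-- first match

Answer: 5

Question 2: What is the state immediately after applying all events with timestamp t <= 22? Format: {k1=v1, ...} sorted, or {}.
Answer: {count=43}

Derivation:
Apply events with t <= 22 (2 events):
  after event 1 (t=8: SET count = -13): {count=-13}
  after event 2 (t=16: SET count = 43): {count=43}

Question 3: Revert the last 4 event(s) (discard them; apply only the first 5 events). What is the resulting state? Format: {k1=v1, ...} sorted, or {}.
Answer: {count=14, max=-9}

Derivation:
Keep first 5 events (discard last 4):
  after event 1 (t=8: SET count = -13): {count=-13}
  after event 2 (t=16: SET count = 43): {count=43}
  after event 3 (t=26: SET count = 14): {count=14}
  after event 4 (t=31: SET max = -14): {count=14, max=-14}
  after event 5 (t=33: INC max by 5): {count=14, max=-9}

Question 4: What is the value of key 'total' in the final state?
Track key 'total' through all 9 events:
  event 1 (t=8: SET count = -13): total unchanged
  event 2 (t=16: SET count = 43): total unchanged
  event 3 (t=26: SET count = 14): total unchanged
  event 4 (t=31: SET max = -14): total unchanged
  event 5 (t=33: INC max by 5): total unchanged
  event 6 (t=40: SET total = 32): total (absent) -> 32
  event 7 (t=45: SET count = -13): total unchanged
  event 8 (t=46: DEC total by 2): total 32 -> 30
  event 9 (t=52: SET count = 2): total unchanged
Final: total = 30

Answer: 30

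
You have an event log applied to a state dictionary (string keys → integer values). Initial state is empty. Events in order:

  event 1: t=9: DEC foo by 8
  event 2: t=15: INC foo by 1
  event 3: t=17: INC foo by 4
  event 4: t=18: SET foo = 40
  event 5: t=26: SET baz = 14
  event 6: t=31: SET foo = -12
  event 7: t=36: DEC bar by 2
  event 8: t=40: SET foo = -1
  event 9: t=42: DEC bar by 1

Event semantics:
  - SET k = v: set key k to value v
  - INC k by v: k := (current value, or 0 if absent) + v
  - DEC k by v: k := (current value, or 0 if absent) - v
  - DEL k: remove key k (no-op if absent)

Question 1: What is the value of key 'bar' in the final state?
Track key 'bar' through all 9 events:
  event 1 (t=9: DEC foo by 8): bar unchanged
  event 2 (t=15: INC foo by 1): bar unchanged
  event 3 (t=17: INC foo by 4): bar unchanged
  event 4 (t=18: SET foo = 40): bar unchanged
  event 5 (t=26: SET baz = 14): bar unchanged
  event 6 (t=31: SET foo = -12): bar unchanged
  event 7 (t=36: DEC bar by 2): bar (absent) -> -2
  event 8 (t=40: SET foo = -1): bar unchanged
  event 9 (t=42: DEC bar by 1): bar -2 -> -3
Final: bar = -3

Answer: -3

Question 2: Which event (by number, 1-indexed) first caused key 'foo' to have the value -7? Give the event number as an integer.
Looking for first event where foo becomes -7:
  event 1: foo = -8
  event 2: foo -8 -> -7  <-- first match

Answer: 2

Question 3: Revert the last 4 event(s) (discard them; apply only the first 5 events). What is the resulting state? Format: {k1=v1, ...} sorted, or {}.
Keep first 5 events (discard last 4):
  after event 1 (t=9: DEC foo by 8): {foo=-8}
  after event 2 (t=15: INC foo by 1): {foo=-7}
  after event 3 (t=17: INC foo by 4): {foo=-3}
  after event 4 (t=18: SET foo = 40): {foo=40}
  after event 5 (t=26: SET baz = 14): {baz=14, foo=40}

Answer: {baz=14, foo=40}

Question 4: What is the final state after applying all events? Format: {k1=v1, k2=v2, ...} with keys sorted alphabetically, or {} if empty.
Answer: {bar=-3, baz=14, foo=-1}

Derivation:
  after event 1 (t=9: DEC foo by 8): {foo=-8}
  after event 2 (t=15: INC foo by 1): {foo=-7}
  after event 3 (t=17: INC foo by 4): {foo=-3}
  after event 4 (t=18: SET foo = 40): {foo=40}
  after event 5 (t=26: SET baz = 14): {baz=14, foo=40}
  after event 6 (t=31: SET foo = -12): {baz=14, foo=-12}
  after event 7 (t=36: DEC bar by 2): {bar=-2, baz=14, foo=-12}
  after event 8 (t=40: SET foo = -1): {bar=-2, baz=14, foo=-1}
  after event 9 (t=42: DEC bar by 1): {bar=-3, baz=14, foo=-1}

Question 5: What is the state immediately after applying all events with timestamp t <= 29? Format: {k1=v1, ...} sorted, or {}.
Answer: {baz=14, foo=40}

Derivation:
Apply events with t <= 29 (5 events):
  after event 1 (t=9: DEC foo by 8): {foo=-8}
  after event 2 (t=15: INC foo by 1): {foo=-7}
  after event 3 (t=17: INC foo by 4): {foo=-3}
  after event 4 (t=18: SET foo = 40): {foo=40}
  after event 5 (t=26: SET baz = 14): {baz=14, foo=40}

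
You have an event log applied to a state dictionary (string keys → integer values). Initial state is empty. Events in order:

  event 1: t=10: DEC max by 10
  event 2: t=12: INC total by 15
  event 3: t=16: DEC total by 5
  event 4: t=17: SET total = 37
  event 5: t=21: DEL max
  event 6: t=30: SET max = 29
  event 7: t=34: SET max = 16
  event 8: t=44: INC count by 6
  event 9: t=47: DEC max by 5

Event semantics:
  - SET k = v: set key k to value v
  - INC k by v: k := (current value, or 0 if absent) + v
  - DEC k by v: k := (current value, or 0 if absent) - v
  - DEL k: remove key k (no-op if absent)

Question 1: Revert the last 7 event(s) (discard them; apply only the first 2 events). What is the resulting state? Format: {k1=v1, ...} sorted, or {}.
Answer: {max=-10, total=15}

Derivation:
Keep first 2 events (discard last 7):
  after event 1 (t=10: DEC max by 10): {max=-10}
  after event 2 (t=12: INC total by 15): {max=-10, total=15}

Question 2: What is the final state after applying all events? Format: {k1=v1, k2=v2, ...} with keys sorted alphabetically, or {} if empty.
  after event 1 (t=10: DEC max by 10): {max=-10}
  after event 2 (t=12: INC total by 15): {max=-10, total=15}
  after event 3 (t=16: DEC total by 5): {max=-10, total=10}
  after event 4 (t=17: SET total = 37): {max=-10, total=37}
  after event 5 (t=21: DEL max): {total=37}
  after event 6 (t=30: SET max = 29): {max=29, total=37}
  after event 7 (t=34: SET max = 16): {max=16, total=37}
  after event 8 (t=44: INC count by 6): {count=6, max=16, total=37}
  after event 9 (t=47: DEC max by 5): {count=6, max=11, total=37}

Answer: {count=6, max=11, total=37}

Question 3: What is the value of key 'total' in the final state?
Track key 'total' through all 9 events:
  event 1 (t=10: DEC max by 10): total unchanged
  event 2 (t=12: INC total by 15): total (absent) -> 15
  event 3 (t=16: DEC total by 5): total 15 -> 10
  event 4 (t=17: SET total = 37): total 10 -> 37
  event 5 (t=21: DEL max): total unchanged
  event 6 (t=30: SET max = 29): total unchanged
  event 7 (t=34: SET max = 16): total unchanged
  event 8 (t=44: INC count by 6): total unchanged
  event 9 (t=47: DEC max by 5): total unchanged
Final: total = 37

Answer: 37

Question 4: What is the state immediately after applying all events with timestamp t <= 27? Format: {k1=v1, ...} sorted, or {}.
Apply events with t <= 27 (5 events):
  after event 1 (t=10: DEC max by 10): {max=-10}
  after event 2 (t=12: INC total by 15): {max=-10, total=15}
  after event 3 (t=16: DEC total by 5): {max=-10, total=10}
  after event 4 (t=17: SET total = 37): {max=-10, total=37}
  after event 5 (t=21: DEL max): {total=37}

Answer: {total=37}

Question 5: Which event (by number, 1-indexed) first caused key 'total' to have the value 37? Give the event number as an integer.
Looking for first event where total becomes 37:
  event 2: total = 15
  event 3: total = 10
  event 4: total 10 -> 37  <-- first match

Answer: 4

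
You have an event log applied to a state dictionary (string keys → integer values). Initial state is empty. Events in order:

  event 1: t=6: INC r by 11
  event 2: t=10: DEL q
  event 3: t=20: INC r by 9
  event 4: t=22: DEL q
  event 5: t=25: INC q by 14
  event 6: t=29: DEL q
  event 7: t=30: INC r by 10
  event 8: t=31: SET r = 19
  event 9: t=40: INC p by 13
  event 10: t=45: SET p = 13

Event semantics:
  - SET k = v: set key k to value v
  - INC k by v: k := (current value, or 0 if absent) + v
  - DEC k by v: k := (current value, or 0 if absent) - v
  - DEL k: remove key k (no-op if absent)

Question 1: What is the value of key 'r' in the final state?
Answer: 19

Derivation:
Track key 'r' through all 10 events:
  event 1 (t=6: INC r by 11): r (absent) -> 11
  event 2 (t=10: DEL q): r unchanged
  event 3 (t=20: INC r by 9): r 11 -> 20
  event 4 (t=22: DEL q): r unchanged
  event 5 (t=25: INC q by 14): r unchanged
  event 6 (t=29: DEL q): r unchanged
  event 7 (t=30: INC r by 10): r 20 -> 30
  event 8 (t=31: SET r = 19): r 30 -> 19
  event 9 (t=40: INC p by 13): r unchanged
  event 10 (t=45: SET p = 13): r unchanged
Final: r = 19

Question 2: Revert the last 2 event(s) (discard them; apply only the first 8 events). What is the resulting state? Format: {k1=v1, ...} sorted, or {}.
Keep first 8 events (discard last 2):
  after event 1 (t=6: INC r by 11): {r=11}
  after event 2 (t=10: DEL q): {r=11}
  after event 3 (t=20: INC r by 9): {r=20}
  after event 4 (t=22: DEL q): {r=20}
  after event 5 (t=25: INC q by 14): {q=14, r=20}
  after event 6 (t=29: DEL q): {r=20}
  after event 7 (t=30: INC r by 10): {r=30}
  after event 8 (t=31: SET r = 19): {r=19}

Answer: {r=19}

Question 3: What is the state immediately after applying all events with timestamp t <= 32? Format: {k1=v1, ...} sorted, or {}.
Answer: {r=19}

Derivation:
Apply events with t <= 32 (8 events):
  after event 1 (t=6: INC r by 11): {r=11}
  after event 2 (t=10: DEL q): {r=11}
  after event 3 (t=20: INC r by 9): {r=20}
  after event 4 (t=22: DEL q): {r=20}
  after event 5 (t=25: INC q by 14): {q=14, r=20}
  after event 6 (t=29: DEL q): {r=20}
  after event 7 (t=30: INC r by 10): {r=30}
  after event 8 (t=31: SET r = 19): {r=19}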